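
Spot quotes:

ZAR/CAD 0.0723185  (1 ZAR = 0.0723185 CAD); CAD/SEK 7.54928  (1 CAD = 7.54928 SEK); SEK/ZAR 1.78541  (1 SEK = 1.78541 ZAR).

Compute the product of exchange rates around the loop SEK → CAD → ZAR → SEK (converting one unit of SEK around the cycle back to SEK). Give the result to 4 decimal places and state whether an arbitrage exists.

Around SEK → CAD → ZAR → SEK: 1 ÷ 7.54928 ÷ 0.0723185 ÷ 1.78541 = 1.025905
Product > 1; profitable direction is SEK → CAD → ZAR → SEK.

1.0259 (arbitrage exists)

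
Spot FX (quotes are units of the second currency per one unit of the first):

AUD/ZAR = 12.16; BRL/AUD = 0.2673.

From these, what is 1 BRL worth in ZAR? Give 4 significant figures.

BRL/ZAR = 3.250

1 BRL × 0.2673 = 0.2673 AUD
0.2673 AUD × 12.16 = 3.25037 ZAR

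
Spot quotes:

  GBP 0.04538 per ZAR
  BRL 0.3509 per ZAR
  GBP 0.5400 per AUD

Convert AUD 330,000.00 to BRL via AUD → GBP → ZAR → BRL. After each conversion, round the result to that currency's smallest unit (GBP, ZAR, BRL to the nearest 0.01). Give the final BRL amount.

BRL 1,377,928.16

AUD 330,000.00 × 0.5400 = GBP 178,200.00
GBP 178,200.00 ÷ 0.04538 = ZAR 3,926,840.02
ZAR 3,926,840.02 × 0.3509 = BRL 1,377,928.16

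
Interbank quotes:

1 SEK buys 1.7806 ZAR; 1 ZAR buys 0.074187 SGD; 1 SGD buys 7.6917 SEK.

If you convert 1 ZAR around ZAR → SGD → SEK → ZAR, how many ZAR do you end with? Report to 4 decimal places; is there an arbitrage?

Around ZAR → SGD → SEK → ZAR: 1 × 0.074187 × 7.6917 × 1.7806 = 1.016053
Product > 1; profitable direction is ZAR → SGD → SEK → ZAR.

1.0161 (arbitrage exists)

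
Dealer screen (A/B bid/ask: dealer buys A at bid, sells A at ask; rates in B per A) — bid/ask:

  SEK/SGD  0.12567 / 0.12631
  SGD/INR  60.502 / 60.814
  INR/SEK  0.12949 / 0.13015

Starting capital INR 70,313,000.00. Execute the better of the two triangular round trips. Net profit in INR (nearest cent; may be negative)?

Net profit: INR 18,543.85

Best loop INR → SGD → SEK → INR:
INR 70,313,000.00 ÷ 60.814 (buy SGD at ask) = SGD 1,156,197.59
SGD 1,156,197.59 ÷ 0.12631 (buy SEK at ask) = SEK 9,153,650.43
SEK 9,153,650.43 ÷ 0.13015 (buy INR at ask) = INR 70,331,543.85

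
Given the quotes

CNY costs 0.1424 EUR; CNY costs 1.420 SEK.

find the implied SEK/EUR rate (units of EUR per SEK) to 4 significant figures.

SEK/EUR = 0.1003

1 SEK ÷ 1.420 = 0.704225 CNY
0.704225 CNY × 0.1424 = 0.100282 EUR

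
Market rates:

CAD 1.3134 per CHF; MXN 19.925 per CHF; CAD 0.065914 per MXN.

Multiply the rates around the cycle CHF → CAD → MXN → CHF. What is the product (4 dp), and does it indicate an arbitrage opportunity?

Around CHF → CAD → MXN → CHF: 1 × 1.3134 ÷ 0.065914 ÷ 19.925 = 1.000048
Product ≈ 1 (deviation 0.005%, within rounding noise).

1.0000 (no arbitrage)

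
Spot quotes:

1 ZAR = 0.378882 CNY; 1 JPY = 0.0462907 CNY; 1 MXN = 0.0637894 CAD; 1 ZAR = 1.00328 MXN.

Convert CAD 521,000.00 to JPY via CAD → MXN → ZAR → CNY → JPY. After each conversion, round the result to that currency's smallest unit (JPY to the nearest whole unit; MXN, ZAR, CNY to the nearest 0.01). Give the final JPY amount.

CAD 521,000.00 ÷ 0.0637894 = MXN 8,167,501.18
MXN 8,167,501.18 ÷ 1.00328 = ZAR 8,140,799.36
ZAR 8,140,799.36 × 0.378882 = CNY 3,084,402.34
CNY 3,084,402.34 ÷ 0.0462907 = JPY 66,631,145

JPY 66,631,145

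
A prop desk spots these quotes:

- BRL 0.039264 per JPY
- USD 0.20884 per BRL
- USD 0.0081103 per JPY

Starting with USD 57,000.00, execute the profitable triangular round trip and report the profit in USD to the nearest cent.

Profit: USD 629.67

Profitable loop is USD → JPY → BRL → USD:
USD 57,000.00 ÷ 0.0081103 = JPY 7,028,100
JPY 7,028,100 × 0.039264 = BRL 275,951.32
BRL 275,951.32 × 0.20884 = USD 57,629.67
Profit = USD 57,629.67 − USD 57,000.00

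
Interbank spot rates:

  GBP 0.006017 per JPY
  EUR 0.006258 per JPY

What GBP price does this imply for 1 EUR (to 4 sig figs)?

EUR/GBP = 0.9615

1 EUR ÷ 0.006258 = 159.795 JPY
159.795 JPY × 0.006017 = 0.961489 GBP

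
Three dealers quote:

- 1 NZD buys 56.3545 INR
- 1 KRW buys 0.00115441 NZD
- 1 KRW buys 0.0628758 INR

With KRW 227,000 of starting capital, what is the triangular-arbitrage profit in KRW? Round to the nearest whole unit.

Profitable loop is KRW → NZD → INR → KRW:
KRW 227,000 × 0.00115441 = NZD 262.05
NZD 262.05 × 56.3545 = INR 14,767.76
INR 14,767.76 ÷ 0.0628758 = KRW 234,872
Profit = KRW 234,872 − KRW 227,000

Profit: KRW 7,872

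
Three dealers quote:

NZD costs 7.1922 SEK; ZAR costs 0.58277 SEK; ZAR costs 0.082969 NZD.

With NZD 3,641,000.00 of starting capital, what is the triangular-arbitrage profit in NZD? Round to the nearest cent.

Profitable loop is NZD → SEK → ZAR → NZD:
NZD 3,641,000.00 × 7.1922 = SEK 26,186,800.20
SEK 26,186,800.20 ÷ 0.58277 = ZAR 44,935,051.91
ZAR 44,935,051.91 × 0.082969 = NZD 3,728,216.32
Profit = NZD 3,728,216.32 − NZD 3,641,000.00

Profit: NZD 87,216.32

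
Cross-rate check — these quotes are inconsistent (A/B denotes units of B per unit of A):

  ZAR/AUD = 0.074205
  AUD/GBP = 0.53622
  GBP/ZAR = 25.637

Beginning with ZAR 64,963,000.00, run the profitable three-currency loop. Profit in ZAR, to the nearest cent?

Profit: ZAR 1,305,852.97

Profitable loop is ZAR → AUD → GBP → ZAR:
ZAR 64,963,000.00 × 0.074205 = AUD 4,820,579.41
AUD 4,820,579.41 × 0.53622 = GBP 2,584,891.09
GBP 2,584,891.09 × 25.637 = ZAR 66,268,852.97
Profit = ZAR 66,268,852.97 − ZAR 64,963,000.00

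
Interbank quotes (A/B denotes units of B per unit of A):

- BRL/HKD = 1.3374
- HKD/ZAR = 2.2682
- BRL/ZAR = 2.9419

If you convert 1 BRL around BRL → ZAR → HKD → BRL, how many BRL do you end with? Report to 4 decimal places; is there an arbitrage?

0.9698 (arbitrage exists)

Around BRL → ZAR → HKD → BRL: 1 × 2.9419 ÷ 2.2682 ÷ 1.3374 = 0.969807
Product < 1; profitable direction is BRL → HKD → ZAR → BRL.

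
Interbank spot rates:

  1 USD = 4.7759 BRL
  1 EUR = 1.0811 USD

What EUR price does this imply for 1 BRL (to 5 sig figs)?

1 BRL ÷ 4.7759 = 0.209385 USD
0.209385 USD ÷ 1.0811 = 0.193677 EUR

BRL/EUR = 0.19368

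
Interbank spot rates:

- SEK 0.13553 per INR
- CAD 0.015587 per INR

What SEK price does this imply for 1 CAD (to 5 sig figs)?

1 CAD ÷ 0.015587 = 64.156 INR
64.156 INR × 0.13553 = 8.69507 SEK

CAD/SEK = 8.6951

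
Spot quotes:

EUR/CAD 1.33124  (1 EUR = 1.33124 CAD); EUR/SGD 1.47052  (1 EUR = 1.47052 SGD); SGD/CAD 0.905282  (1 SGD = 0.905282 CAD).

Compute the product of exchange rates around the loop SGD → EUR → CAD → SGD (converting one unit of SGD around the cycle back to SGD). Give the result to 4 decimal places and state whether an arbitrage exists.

1.0000 (no arbitrage)

Around SGD → EUR → CAD → SGD: 1 ÷ 1.47052 × 1.33124 ÷ 0.905282 = 1.000004
Product ≈ 1 (deviation 0.000%, within rounding noise).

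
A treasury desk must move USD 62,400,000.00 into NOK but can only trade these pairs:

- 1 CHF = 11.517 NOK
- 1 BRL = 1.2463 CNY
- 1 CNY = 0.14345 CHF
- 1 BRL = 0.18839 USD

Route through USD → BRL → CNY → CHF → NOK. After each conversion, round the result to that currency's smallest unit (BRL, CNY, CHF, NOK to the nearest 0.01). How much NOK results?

NOK 682,007,668.67

USD 62,400,000.00 ÷ 0.18839 = BRL 331,227,772.17
BRL 331,227,772.17 × 1.2463 = CNY 412,809,172.46
CNY 412,809,172.46 × 0.14345 = CHF 59,217,475.79
CHF 59,217,475.79 × 11.517 = NOK 682,007,668.67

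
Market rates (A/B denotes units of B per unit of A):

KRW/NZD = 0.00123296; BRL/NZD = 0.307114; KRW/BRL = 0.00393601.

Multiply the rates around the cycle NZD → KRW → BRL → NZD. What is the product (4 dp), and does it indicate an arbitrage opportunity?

0.9804 (arbitrage exists)

Around NZD → KRW → BRL → NZD: 1 ÷ 0.00123296 × 0.00393601 × 0.307114 = 0.980408
Product < 1; profitable direction is NZD → BRL → KRW → NZD.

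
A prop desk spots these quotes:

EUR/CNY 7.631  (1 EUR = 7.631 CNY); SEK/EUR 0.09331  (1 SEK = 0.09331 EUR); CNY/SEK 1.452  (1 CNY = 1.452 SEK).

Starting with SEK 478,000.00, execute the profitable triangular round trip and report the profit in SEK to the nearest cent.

Profitable loop is SEK → EUR → CNY → SEK:
SEK 478,000.00 × 0.09331 = EUR 44,602.18
EUR 44,602.18 × 7.631 = CNY 340,359.24
CNY 340,359.24 × 1.452 = SEK 494,201.61
Profit = SEK 494,201.61 − SEK 478,000.00

Profit: SEK 16,201.61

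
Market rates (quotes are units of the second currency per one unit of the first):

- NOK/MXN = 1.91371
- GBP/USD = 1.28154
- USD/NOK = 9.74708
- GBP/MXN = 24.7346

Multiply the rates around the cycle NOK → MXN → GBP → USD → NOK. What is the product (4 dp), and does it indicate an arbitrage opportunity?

0.9664 (arbitrage exists)

Around NOK → MXN → GBP → USD → NOK: 1 × 1.91371 ÷ 24.7346 × 1.28154 × 9.74708 = 0.966447
Product < 1; profitable direction is NOK → USD → GBP → MXN → NOK.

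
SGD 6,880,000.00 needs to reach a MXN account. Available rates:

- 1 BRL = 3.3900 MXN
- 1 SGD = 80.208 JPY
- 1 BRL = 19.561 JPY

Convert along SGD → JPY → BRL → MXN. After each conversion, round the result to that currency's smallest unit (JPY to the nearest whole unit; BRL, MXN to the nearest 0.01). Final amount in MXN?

SGD 6,880,000.00 × 80.208 = JPY 551,831,040
JPY 551,831,040 ÷ 19.561 = BRL 28,210,778.59
BRL 28,210,778.59 × 3.3900 = MXN 95,634,539.42

MXN 95,634,539.42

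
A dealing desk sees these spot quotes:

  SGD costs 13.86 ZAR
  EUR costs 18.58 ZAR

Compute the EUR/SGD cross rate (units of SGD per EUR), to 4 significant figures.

EUR/SGD = 1.341

1 EUR × 18.58 = 18.58 ZAR
18.58 ZAR ÷ 13.86 = 1.34055 SGD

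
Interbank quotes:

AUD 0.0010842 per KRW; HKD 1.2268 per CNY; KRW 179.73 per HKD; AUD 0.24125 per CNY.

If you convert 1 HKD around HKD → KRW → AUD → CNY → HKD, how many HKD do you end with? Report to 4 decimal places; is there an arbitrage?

0.9909 (arbitrage exists)

Around HKD → KRW → AUD → CNY → HKD: 1 × 179.73 × 0.0010842 ÷ 0.24125 × 1.2268 = 0.990915
Product < 1; profitable direction is HKD → CNY → AUD → KRW → HKD.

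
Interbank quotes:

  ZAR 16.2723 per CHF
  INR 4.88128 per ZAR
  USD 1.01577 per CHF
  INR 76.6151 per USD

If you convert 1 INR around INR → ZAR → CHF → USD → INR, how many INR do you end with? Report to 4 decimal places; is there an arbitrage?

Around INR → ZAR → CHF → USD → INR: 1 ÷ 4.88128 ÷ 16.2723 × 1.01577 × 76.6151 = 0.979777
Product < 1; profitable direction is INR → USD → CHF → ZAR → INR.

0.9798 (arbitrage exists)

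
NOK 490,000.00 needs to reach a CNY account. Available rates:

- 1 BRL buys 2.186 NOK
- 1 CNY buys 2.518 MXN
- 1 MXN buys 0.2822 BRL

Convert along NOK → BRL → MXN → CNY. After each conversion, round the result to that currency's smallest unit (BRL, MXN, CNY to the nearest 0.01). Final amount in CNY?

CNY 315,451.93

NOK 490,000.00 ÷ 2.186 = BRL 224,153.71
BRL 224,153.71 ÷ 0.2822 = MXN 794,307.97
MXN 794,307.97 ÷ 2.518 = CNY 315,451.93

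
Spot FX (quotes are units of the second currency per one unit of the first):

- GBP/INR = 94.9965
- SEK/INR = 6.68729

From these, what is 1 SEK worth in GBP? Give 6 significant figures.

1 SEK × 6.68729 = 6.68729 INR
6.68729 INR ÷ 94.9965 = 0.0703951 GBP

SEK/GBP = 0.0703951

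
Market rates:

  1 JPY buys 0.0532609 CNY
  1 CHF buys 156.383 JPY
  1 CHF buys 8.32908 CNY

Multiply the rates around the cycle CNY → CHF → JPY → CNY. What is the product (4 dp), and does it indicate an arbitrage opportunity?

1.0000 (no arbitrage)

Around CNY → CHF → JPY → CNY: 1 ÷ 8.32908 × 156.383 × 0.0532609 = 1.000002
Product ≈ 1 (deviation 0.000%, within rounding noise).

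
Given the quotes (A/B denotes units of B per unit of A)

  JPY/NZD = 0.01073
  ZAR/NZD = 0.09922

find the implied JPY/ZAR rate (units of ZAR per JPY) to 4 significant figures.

JPY/ZAR = 0.1081

1 JPY × 0.01073 = 0.01073 NZD
0.01073 NZD ÷ 0.09922 = 0.108144 ZAR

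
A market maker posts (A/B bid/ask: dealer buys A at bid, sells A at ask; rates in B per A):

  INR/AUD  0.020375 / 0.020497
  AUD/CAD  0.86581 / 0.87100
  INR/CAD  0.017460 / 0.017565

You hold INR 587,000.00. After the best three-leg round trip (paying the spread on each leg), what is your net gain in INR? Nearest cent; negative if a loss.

Net profit: INR 2,535.77

Best loop INR → AUD → CAD → INR:
INR 587,000.00 × 0.020375 (sell INR at bid) = AUD 11,960.12
AUD 11,960.12 × 0.86581 (sell AUD at bid) = CAD 10,355.20
CAD 10,355.20 ÷ 0.017565 (buy INR at ask) = INR 589,535.77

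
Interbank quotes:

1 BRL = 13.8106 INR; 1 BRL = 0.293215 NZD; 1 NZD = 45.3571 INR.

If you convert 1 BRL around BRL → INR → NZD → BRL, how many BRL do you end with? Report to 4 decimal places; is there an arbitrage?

Around BRL → INR → NZD → BRL: 1 × 13.8106 ÷ 45.3571 ÷ 0.293215 = 1.038439
Product > 1; profitable direction is BRL → INR → NZD → BRL.

1.0384 (arbitrage exists)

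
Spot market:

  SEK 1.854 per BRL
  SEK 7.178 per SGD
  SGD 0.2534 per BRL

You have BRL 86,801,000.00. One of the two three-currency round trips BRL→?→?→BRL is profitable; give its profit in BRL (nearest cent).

Profitable loop is BRL → SEK → SGD → BRL:
BRL 86,801,000.00 × 1.854 = SEK 160,929,054.00
SEK 160,929,054.00 ÷ 7.178 = SGD 22,419,762.33
SGD 22,419,762.33 ÷ 0.2534 = BRL 88,475,778.73
Profit = BRL 88,475,778.73 − BRL 86,801,000.00

Profit: BRL 1,674,778.73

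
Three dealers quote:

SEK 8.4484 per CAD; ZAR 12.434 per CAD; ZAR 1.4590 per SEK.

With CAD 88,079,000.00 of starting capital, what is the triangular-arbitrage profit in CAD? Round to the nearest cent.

Profitable loop is CAD → ZAR → SEK → CAD:
CAD 88,079,000.00 × 12.434 = ZAR 1,095,174,286.00
ZAR 1,095,174,286.00 ÷ 1.4590 = SEK 750,633,506.51
SEK 750,633,506.51 ÷ 8.4484 = CAD 88,849,191.15
Profit = CAD 88,849,191.15 − CAD 88,079,000.00

Profit: CAD 770,191.15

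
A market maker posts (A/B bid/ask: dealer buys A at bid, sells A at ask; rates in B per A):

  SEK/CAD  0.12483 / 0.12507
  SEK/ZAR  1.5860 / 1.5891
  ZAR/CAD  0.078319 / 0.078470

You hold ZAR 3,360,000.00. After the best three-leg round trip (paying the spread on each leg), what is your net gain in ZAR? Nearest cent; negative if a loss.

Net profit: ZAR 3,592.44

Best loop ZAR → SEK → CAD → ZAR:
ZAR 3,360,000.00 ÷ 1.5891 (buy SEK at ask) = SEK 2,114,404.38
SEK 2,114,404.38 × 0.12483 (sell SEK at bid) = CAD 263,941.10
CAD 263,941.10 ÷ 0.078470 (buy ZAR at ask) = ZAR 3,363,592.44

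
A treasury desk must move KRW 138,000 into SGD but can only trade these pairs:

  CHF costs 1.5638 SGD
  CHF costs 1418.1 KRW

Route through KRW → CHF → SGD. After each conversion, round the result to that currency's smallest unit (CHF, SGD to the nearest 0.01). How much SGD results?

KRW 138,000 ÷ 1418.1 = CHF 97.31
CHF 97.31 × 1.5638 = SGD 152.17

SGD 152.17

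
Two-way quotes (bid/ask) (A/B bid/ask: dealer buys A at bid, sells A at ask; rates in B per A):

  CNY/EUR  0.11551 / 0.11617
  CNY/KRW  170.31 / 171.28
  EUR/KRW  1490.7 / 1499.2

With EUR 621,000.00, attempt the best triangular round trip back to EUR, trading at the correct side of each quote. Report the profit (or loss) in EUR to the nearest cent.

Net profit: EUR 3,302.08

Best loop EUR → KRW → CNY → EUR:
EUR 621,000.00 × 1490.7 (sell EUR at bid) = KRW 925,724,700
KRW 925,724,700 ÷ 171.28 (buy CNY at ask) = CNY 5,404,744.86
CNY 5,404,744.86 × 0.11551 (sell CNY at bid) = EUR 624,302.08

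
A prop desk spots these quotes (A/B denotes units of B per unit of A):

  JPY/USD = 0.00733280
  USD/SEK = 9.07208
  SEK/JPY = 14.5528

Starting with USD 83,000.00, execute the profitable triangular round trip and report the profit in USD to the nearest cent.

Profitable loop is USD → JPY → SEK → USD:
USD 83,000.00 ÷ 0.00733280 = JPY 11,319,005
JPY 11,319,005 ÷ 14.5528 = SEK 777,788.81
SEK 777,788.81 ÷ 9.07208 = USD 85,734.34
Profit = USD 85,734.34 − USD 83,000.00

Profit: USD 2,734.34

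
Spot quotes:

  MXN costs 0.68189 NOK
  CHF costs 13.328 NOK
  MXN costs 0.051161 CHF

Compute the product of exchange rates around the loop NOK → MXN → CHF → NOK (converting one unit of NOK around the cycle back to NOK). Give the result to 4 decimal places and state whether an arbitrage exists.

1.0000 (no arbitrage)

Around NOK → MXN → CHF → NOK: 1 ÷ 0.68189 × 0.051161 × 13.328 = 0.999976
Product ≈ 1 (deviation 0.002%, within rounding noise).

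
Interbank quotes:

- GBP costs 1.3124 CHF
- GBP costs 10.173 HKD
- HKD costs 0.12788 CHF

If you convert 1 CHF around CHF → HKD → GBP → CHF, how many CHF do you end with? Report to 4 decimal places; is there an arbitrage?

Around CHF → HKD → GBP → CHF: 1 ÷ 0.12788 ÷ 10.173 × 1.3124 = 1.008822
Product > 1; profitable direction is CHF → HKD → GBP → CHF.

1.0088 (arbitrage exists)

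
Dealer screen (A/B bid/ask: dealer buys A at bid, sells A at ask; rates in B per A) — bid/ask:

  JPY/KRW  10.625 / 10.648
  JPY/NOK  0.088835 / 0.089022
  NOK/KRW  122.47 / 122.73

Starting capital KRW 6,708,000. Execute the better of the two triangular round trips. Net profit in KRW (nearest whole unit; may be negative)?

Best loop KRW → JPY → NOK → KRW:
KRW 6,708,000 ÷ 10.648 (buy JPY at ask) = JPY 629,977
JPY 629,977 × 0.088835 (sell JPY at bid) = NOK 55,964.05
NOK 55,964.05 × 122.47 (sell NOK at bid) = KRW 6,853,917

Net profit: KRW 145,917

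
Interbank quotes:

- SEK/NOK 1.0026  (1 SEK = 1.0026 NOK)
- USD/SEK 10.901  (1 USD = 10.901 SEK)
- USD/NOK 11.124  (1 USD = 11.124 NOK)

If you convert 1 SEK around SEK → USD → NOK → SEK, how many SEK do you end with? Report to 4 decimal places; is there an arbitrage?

Around SEK → USD → NOK → SEK: 1 ÷ 10.901 × 11.124 ÷ 1.0026 = 1.017811
Product > 1; profitable direction is SEK → USD → NOK → SEK.

1.0178 (arbitrage exists)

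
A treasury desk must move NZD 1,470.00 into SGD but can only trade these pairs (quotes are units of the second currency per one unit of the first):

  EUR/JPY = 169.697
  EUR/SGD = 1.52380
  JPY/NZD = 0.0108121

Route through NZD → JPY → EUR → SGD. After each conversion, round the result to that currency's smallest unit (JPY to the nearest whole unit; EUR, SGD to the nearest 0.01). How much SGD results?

SGD 1,220.85

NZD 1,470.00 ÷ 0.0108121 = JPY 135,959
JPY 135,959 ÷ 169.697 = EUR 801.19
EUR 801.19 × 1.52380 = SGD 1,220.85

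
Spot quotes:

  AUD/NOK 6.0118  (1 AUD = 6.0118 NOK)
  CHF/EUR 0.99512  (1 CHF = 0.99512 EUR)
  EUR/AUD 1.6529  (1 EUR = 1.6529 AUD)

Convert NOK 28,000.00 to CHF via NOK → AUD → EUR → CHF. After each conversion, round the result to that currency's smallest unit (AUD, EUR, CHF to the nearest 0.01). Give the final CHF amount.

NOK 28,000.00 ÷ 6.0118 = AUD 4,657.51
AUD 4,657.51 ÷ 1.6529 = EUR 2,817.78
EUR 2,817.78 ÷ 0.99512 = CHF 2,831.60

CHF 2,831.60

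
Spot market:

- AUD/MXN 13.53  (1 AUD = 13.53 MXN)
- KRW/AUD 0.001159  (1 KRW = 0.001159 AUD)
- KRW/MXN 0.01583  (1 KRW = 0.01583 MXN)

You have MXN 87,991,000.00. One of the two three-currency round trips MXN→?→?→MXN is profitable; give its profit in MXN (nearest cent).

Profit: MXN 834,556.22

Profitable loop is MXN → AUD → KRW → MXN:
MXN 87,991,000.00 ÷ 13.53 = AUD 6,503,399.85
AUD 6,503,399.85 ÷ 0.001159 = KRW 5,611,216,438
KRW 5,611,216,438 × 0.01583 = MXN 88,825,556.22
Profit = MXN 88,825,556.22 − MXN 87,991,000.00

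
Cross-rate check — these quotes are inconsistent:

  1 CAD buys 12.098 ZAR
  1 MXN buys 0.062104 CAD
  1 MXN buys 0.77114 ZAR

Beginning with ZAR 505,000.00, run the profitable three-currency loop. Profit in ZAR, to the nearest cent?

Profitable loop is ZAR → CAD → MXN → ZAR:
ZAR 505,000.00 ÷ 12.098 = CAD 41,742.44
CAD 41,742.44 ÷ 0.062104 = MXN 672,137.65
MXN 672,137.65 × 0.77114 = ZAR 518,312.23
Profit = ZAR 518,312.23 − ZAR 505,000.00

Profit: ZAR 13,312.23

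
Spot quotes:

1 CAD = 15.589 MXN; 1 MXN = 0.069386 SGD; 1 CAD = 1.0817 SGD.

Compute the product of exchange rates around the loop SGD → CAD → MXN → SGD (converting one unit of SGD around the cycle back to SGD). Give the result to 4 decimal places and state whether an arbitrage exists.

1.0000 (no arbitrage)

Around SGD → CAD → MXN → SGD: 1 ÷ 1.0817 × 15.589 × 0.069386 = 0.999961
Product ≈ 1 (deviation 0.004%, within rounding noise).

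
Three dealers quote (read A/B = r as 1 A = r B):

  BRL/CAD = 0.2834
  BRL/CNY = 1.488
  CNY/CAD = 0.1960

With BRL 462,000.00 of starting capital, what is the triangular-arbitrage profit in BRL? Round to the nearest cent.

Profitable loop is BRL → CNY → CAD → BRL:
BRL 462,000.00 × 1.488 = CNY 687,456.00
CNY 687,456.00 × 0.1960 = CAD 134,741.38
CAD 134,741.38 ÷ 0.2834 = BRL 475,445.93
Profit = BRL 475,445.93 − BRL 462,000.00

Profit: BRL 13,445.93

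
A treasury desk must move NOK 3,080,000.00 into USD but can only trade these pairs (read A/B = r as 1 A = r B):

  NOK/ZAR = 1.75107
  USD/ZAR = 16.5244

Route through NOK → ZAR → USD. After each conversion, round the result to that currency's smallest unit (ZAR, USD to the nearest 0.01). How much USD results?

USD 326,383.75

NOK 3,080,000.00 × 1.75107 = ZAR 5,393,295.60
ZAR 5,393,295.60 ÷ 16.5244 = USD 326,383.75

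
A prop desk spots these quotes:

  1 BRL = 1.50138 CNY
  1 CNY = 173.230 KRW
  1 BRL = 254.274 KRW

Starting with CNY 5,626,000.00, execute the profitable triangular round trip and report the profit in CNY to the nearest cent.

Profit: CNY 128,551.81

Profitable loop is CNY → KRW → BRL → CNY:
CNY 5,626,000.00 × 173.230 = KRW 974,591,980
KRW 974,591,980 ÷ 254.274 = BRL 3,832,841.66
BRL 3,832,841.66 × 1.50138 = CNY 5,754,551.81
Profit = CNY 5,754,551.81 − CNY 5,626,000.00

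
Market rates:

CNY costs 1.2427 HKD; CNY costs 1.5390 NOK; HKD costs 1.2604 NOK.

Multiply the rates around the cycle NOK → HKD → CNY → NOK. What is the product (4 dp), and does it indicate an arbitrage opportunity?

0.9826 (arbitrage exists)

Around NOK → HKD → CNY → NOK: 1 ÷ 1.2604 ÷ 1.2427 × 1.5390 = 0.982571
Product < 1; profitable direction is NOK → CNY → HKD → NOK.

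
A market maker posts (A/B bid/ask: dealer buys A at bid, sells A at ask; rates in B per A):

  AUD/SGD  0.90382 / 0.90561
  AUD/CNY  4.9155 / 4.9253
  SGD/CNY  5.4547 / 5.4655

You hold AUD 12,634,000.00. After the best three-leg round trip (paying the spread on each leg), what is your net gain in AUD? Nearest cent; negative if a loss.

Best loop AUD → SGD → CNY → AUD:
AUD 12,634,000.00 × 0.90382 (sell AUD at bid) = SGD 11,418,861.88
SGD 11,418,861.88 × 5.4547 (sell SGD at bid) = CNY 62,286,465.90
CNY 62,286,465.90 ÷ 4.9253 (buy AUD at ask) = AUD 12,646,227.82

Net profit: AUD 12,227.82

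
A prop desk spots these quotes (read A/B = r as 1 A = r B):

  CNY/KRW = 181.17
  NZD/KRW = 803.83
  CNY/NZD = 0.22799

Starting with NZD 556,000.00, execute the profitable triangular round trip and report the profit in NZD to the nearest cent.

Profit: NZD 6,430.05

Profitable loop is NZD → KRW → CNY → NZD:
NZD 556,000.00 × 803.83 = KRW 446,929,480
KRW 446,929,480 ÷ 181.17 = CNY 2,466,906.66
CNY 2,466,906.66 × 0.22799 = NZD 562,430.05
Profit = NZD 562,430.05 − NZD 556,000.00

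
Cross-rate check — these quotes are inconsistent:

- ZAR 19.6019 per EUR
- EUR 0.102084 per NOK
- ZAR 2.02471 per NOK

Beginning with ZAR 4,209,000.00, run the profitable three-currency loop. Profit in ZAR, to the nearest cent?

Profit: ZAR 49,786.86

Profitable loop is ZAR → EUR → NOK → ZAR:
ZAR 4,209,000.00 ÷ 19.6019 = EUR 214,724.08
EUR 214,724.08 ÷ 0.102084 = NOK 2,103,405.85
NOK 2,103,405.85 × 2.02471 = ZAR 4,258,786.86
Profit = ZAR 4,258,786.86 − ZAR 4,209,000.00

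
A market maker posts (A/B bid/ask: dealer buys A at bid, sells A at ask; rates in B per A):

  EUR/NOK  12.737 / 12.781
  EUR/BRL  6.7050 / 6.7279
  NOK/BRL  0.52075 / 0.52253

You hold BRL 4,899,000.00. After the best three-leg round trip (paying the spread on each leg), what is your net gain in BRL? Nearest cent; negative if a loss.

Net profit: BRL 19,471.48

Best loop BRL → NOK → EUR → BRL:
BRL 4,899,000.00 ÷ 0.52253 (buy NOK at ask) = NOK 9,375,538.25
NOK 9,375,538.25 ÷ 12.781 (buy EUR at ask) = EUR 733,552.79
EUR 733,552.79 × 6.7050 (sell EUR at bid) = BRL 4,918,471.48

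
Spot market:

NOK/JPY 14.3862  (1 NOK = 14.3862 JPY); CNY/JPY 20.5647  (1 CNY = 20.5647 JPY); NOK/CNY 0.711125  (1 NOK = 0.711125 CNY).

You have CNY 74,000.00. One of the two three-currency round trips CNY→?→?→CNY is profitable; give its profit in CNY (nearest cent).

Profit: CNY 1,223.57

Profitable loop is CNY → JPY → NOK → CNY:
CNY 74,000.00 × 20.5647 = JPY 1,521,788
JPY 1,521,788 ÷ 14.3862 = NOK 105,781.08
NOK 105,781.08 × 0.711125 = CNY 75,223.57
Profit = CNY 75,223.57 − CNY 74,000.00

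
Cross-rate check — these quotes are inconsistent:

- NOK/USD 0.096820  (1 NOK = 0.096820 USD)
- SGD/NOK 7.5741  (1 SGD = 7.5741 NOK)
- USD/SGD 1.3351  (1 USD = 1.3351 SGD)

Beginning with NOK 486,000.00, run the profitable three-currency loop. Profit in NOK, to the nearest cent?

Profitable loop is NOK → SGD → USD → NOK:
NOK 486,000.00 ÷ 7.5741 = SGD 64,166.04
SGD 64,166.04 ÷ 1.3351 = USD 48,060.85
USD 48,060.85 ÷ 0.096820 = NOK 496,393.81
Profit = NOK 496,393.81 − NOK 486,000.00

Profit: NOK 10,393.81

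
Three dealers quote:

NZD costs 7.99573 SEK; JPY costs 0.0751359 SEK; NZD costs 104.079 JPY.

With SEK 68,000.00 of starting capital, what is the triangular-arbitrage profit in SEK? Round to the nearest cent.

Profit: SEK 1,527.47

Profitable loop is SEK → JPY → NZD → SEK:
SEK 68,000.00 ÷ 0.0751359 = JPY 905,027
JPY 905,027 ÷ 104.079 = NZD 8,695.58
NZD 8,695.58 × 7.99573 = SEK 69,527.47
Profit = SEK 69,527.47 − SEK 68,000.00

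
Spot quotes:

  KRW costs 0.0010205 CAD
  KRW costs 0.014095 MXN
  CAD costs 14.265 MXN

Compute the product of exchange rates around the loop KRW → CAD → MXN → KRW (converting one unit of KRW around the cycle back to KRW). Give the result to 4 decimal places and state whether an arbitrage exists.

1.0328 (arbitrage exists)

Around KRW → CAD → MXN → KRW: 1 × 0.0010205 × 14.265 ÷ 0.014095 = 1.032808
Product > 1; profitable direction is KRW → CAD → MXN → KRW.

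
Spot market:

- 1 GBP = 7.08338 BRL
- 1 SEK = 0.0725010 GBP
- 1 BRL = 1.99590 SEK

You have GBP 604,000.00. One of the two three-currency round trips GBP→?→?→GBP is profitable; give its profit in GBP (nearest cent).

Profit: GBP 15,099.22

Profitable loop is GBP → BRL → SEK → GBP:
GBP 604,000.00 × 7.08338 = BRL 4,278,361.52
BRL 4,278,361.52 × 1.99590 = SEK 8,539,181.76
SEK 8,539,181.76 × 0.0725010 = GBP 619,099.22
Profit = GBP 619,099.22 − GBP 604,000.00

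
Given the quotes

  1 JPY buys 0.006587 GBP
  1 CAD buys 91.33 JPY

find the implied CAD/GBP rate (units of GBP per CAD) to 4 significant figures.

CAD/GBP = 0.6016

1 CAD × 91.33 = 91.33 JPY
91.33 JPY × 0.006587 = 0.601591 GBP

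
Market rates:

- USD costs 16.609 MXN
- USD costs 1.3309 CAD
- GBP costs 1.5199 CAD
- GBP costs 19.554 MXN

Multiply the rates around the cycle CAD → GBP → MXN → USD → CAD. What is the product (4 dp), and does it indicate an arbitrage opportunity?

Around CAD → GBP → MXN → USD → CAD: 1 ÷ 1.5199 × 19.554 ÷ 16.609 × 1.3309 = 1.030914
Product > 1; profitable direction is CAD → GBP → MXN → USD → CAD.

1.0309 (arbitrage exists)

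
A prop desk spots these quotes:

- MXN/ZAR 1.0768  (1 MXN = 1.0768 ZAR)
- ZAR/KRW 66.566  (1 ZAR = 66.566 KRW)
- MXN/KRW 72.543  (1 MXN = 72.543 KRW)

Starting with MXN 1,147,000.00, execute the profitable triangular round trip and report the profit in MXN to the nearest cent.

Profit: MXN 13,837.48

Profitable loop is MXN → KRW → ZAR → MXN:
MXN 1,147,000.00 × 72.543 = KRW 83,206,821
KRW 83,206,821 ÷ 66.566 = ZAR 1,249,989.80
ZAR 1,249,989.80 ÷ 1.0768 = MXN 1,160,837.48
Profit = MXN 1,160,837.48 − MXN 1,147,000.00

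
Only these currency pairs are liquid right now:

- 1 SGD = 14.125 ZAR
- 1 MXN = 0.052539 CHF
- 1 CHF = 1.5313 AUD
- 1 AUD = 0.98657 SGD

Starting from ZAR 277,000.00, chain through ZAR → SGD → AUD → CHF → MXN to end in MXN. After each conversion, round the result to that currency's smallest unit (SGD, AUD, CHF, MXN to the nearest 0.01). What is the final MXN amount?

ZAR 277,000.00 ÷ 14.125 = SGD 19,610.62
SGD 19,610.62 ÷ 0.98657 = AUD 19,877.58
AUD 19,877.58 ÷ 1.5313 = CHF 12,980.85
CHF 12,980.85 ÷ 0.052539 = MXN 247,070.75

MXN 247,070.75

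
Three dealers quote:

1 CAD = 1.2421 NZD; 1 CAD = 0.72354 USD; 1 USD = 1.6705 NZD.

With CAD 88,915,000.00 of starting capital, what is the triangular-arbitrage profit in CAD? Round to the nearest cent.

Profit: CAD 2,458,985.70

Profitable loop is CAD → NZD → USD → CAD:
CAD 88,915,000.00 × 1.2421 = NZD 110,441,321.50
NZD 110,441,321.50 ÷ 1.6705 = USD 66,112,733.61
USD 66,112,733.61 ÷ 0.72354 = CAD 91,373,985.70
Profit = CAD 91,373,985.70 − CAD 88,915,000.00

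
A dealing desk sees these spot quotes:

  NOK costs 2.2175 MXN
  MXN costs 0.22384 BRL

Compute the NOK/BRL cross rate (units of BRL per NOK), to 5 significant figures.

NOK/BRL = 0.49637

1 NOK × 2.2175 = 2.2175 MXN
2.2175 MXN × 0.22384 = 0.496365 BRL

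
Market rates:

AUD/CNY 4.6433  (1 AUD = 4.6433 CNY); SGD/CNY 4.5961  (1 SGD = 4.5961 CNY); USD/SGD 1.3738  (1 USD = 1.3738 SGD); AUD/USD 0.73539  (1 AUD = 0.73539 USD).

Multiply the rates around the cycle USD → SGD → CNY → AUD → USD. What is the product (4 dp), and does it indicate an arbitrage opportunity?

Around USD → SGD → CNY → AUD → USD: 1 × 1.3738 × 4.5961 ÷ 4.6433 × 0.73539 = 1.000009
Product ≈ 1 (deviation 0.001%, within rounding noise).

1.0000 (no arbitrage)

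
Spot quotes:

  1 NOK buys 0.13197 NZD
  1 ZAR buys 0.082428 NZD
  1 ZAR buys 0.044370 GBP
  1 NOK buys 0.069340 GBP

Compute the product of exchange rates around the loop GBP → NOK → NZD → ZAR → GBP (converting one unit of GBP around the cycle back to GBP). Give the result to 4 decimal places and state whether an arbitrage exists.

1.0245 (arbitrage exists)

Around GBP → NOK → NZD → ZAR → GBP: 1 ÷ 0.069340 × 0.13197 ÷ 0.082428 × 0.044370 = 1.024486
Product > 1; profitable direction is GBP → NOK → NZD → ZAR → GBP.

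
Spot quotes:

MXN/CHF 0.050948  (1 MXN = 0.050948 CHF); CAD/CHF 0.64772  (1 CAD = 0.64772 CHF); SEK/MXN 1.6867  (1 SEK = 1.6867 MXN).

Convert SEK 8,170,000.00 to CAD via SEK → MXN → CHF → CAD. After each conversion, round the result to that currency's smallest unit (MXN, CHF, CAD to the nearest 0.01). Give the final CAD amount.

CAD 1,083,926.25

SEK 8,170,000.00 × 1.6867 = MXN 13,780,339.00
MXN 13,780,339.00 × 0.050948 = CHF 702,080.71
CHF 702,080.71 ÷ 0.64772 = CAD 1,083,926.25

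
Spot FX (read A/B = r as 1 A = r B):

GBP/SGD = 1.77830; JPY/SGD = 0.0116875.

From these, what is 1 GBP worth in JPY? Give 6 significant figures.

1 GBP × 1.77830 = 1.7783 SGD
1.7783 SGD ÷ 0.0116875 = 152.154 JPY

GBP/JPY = 152.154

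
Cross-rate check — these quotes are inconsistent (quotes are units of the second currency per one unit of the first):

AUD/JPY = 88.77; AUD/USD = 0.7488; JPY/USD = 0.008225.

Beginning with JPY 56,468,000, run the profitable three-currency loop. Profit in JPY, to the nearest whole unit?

Profitable loop is JPY → AUD → USD → JPY:
JPY 56,468,000 ÷ 88.77 = AUD 636,115.80
AUD 636,115.80 × 0.7488 = USD 476,323.51
USD 476,323.51 ÷ 0.008225 = JPY 57,911,674
Profit = JPY 57,911,674 − JPY 56,468,000

Profit: JPY 1,443,674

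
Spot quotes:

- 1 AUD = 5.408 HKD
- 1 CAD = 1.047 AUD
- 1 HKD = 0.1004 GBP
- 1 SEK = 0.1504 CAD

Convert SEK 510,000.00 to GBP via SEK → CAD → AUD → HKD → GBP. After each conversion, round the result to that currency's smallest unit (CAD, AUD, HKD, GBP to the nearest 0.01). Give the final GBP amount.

SEK 510,000.00 × 0.1504 = CAD 76,704.00
CAD 76,704.00 × 1.047 = AUD 80,309.09
AUD 80,309.09 × 5.408 = HKD 434,311.56
HKD 434,311.56 × 0.1004 = GBP 43,604.88

GBP 43,604.88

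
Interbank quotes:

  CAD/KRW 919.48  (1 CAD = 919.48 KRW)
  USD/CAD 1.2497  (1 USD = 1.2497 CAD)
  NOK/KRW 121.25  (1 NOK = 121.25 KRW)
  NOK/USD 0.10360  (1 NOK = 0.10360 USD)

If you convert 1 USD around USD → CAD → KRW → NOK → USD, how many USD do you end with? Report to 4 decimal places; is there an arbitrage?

Around USD → CAD → KRW → NOK → USD: 1 × 1.2497 × 919.48 ÷ 121.25 × 0.10360 = 0.981807
Product < 1; profitable direction is USD → NOK → KRW → CAD → USD.

0.9818 (arbitrage exists)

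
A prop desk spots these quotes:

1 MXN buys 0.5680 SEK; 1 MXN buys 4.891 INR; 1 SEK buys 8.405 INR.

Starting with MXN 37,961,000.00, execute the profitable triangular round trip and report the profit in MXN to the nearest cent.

Profitable loop is MXN → INR → SEK → MXN:
MXN 37,961,000.00 × 4.891 = INR 185,667,251.00
INR 185,667,251.00 ÷ 8.405 = SEK 22,090,095.30
SEK 22,090,095.30 ÷ 0.5680 = MXN 38,891,012.85
Profit = MXN 38,891,012.85 − MXN 37,961,000.00

Profit: MXN 930,012.85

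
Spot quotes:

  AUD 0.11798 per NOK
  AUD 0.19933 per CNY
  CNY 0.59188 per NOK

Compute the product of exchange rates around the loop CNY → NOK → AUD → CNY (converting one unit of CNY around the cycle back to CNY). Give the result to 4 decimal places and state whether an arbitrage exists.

Around CNY → NOK → AUD → CNY: 1 ÷ 0.59188 × 0.11798 ÷ 0.19933 = 1.000005
Product ≈ 1 (deviation 0.000%, within rounding noise).

1.0000 (no arbitrage)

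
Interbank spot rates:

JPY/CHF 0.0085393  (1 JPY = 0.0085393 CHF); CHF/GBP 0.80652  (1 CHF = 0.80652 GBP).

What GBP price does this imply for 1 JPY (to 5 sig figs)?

1 JPY × 0.0085393 = 0.0085393 CHF
0.0085393 CHF × 0.80652 = 0.00688712 GBP

JPY/GBP = 0.0068871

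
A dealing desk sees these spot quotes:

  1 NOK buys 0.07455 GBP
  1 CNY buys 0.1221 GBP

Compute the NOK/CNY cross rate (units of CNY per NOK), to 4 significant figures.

NOK/CNY = 0.6106

1 NOK × 0.07455 = 0.07455 GBP
0.07455 GBP ÷ 0.1221 = 0.610565 CNY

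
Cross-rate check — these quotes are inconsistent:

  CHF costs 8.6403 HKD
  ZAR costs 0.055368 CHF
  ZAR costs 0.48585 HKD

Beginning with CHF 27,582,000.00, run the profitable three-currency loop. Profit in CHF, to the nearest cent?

Profitable loop is CHF → ZAR → HKD → CHF:
CHF 27,582,000.00 ÷ 0.055368 = ZAR 498,157,780.67
ZAR 498,157,780.67 × 0.48585 = HKD 242,029,957.74
HKD 242,029,957.74 ÷ 8.6403 = CHF 28,011,753.96
Profit = CHF 28,011,753.96 − CHF 27,582,000.00

Profit: CHF 429,753.96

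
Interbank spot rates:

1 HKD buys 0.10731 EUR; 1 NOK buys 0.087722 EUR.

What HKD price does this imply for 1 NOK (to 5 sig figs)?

1 NOK × 0.087722 = 0.087722 EUR
0.087722 EUR ÷ 0.10731 = 0.817463 HKD

NOK/HKD = 0.81746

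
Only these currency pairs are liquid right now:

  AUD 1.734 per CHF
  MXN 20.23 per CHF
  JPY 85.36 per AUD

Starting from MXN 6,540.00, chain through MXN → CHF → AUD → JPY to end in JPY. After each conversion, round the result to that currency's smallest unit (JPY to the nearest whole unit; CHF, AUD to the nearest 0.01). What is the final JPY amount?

JPY 47,850

MXN 6,540.00 ÷ 20.23 = CHF 323.28
CHF 323.28 × 1.734 = AUD 560.57
AUD 560.57 × 85.36 = JPY 47,850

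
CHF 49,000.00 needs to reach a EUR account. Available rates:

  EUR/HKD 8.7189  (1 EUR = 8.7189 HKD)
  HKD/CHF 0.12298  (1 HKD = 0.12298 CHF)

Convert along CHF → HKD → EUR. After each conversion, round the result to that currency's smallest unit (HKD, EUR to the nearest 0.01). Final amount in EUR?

CHF 49,000.00 ÷ 0.12298 = HKD 398,438.77
HKD 398,438.77 ÷ 8.7189 = EUR 45,698.28

EUR 45,698.28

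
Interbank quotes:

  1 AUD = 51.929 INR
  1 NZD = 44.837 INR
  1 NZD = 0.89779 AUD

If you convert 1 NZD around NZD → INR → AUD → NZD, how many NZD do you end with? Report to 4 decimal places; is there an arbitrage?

0.9617 (arbitrage exists)

Around NZD → INR → AUD → NZD: 1 × 44.837 ÷ 51.929 ÷ 0.89779 = 0.961727
Product < 1; profitable direction is NZD → AUD → INR → NZD.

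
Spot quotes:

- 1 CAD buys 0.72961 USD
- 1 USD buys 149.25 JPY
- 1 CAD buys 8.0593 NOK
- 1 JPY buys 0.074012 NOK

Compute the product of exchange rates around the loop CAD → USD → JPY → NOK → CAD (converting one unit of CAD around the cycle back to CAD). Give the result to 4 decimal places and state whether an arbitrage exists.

Around CAD → USD → JPY → NOK → CAD: 1 × 0.72961 × 149.25 × 0.074012 ÷ 8.0593 = 1.000023
Product ≈ 1 (deviation 0.002%, within rounding noise).

1.0000 (no arbitrage)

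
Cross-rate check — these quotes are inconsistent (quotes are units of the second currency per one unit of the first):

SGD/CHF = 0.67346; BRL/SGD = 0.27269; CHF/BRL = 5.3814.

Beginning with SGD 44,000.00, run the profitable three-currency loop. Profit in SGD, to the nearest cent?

Profitable loop is SGD → BRL → CHF → SGD:
SGD 44,000.00 ÷ 0.27269 = BRL 161,355.39
BRL 161,355.39 ÷ 5.3814 = CHF 29,983.90
CHF 29,983.90 ÷ 0.67346 = SGD 44,522.18
Profit = SGD 44,522.18 − SGD 44,000.00

Profit: SGD 522.18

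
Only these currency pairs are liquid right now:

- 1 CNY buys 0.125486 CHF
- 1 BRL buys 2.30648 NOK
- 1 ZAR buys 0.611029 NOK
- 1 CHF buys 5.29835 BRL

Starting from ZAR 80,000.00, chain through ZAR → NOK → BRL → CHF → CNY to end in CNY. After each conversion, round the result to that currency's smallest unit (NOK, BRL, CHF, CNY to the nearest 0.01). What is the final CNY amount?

ZAR 80,000.00 × 0.611029 = NOK 48,882.32
NOK 48,882.32 ÷ 2.30648 = BRL 21,193.47
BRL 21,193.47 ÷ 5.29835 = CHF 4,000.01
CHF 4,000.01 ÷ 0.125486 = CNY 31,876.15

CNY 31,876.15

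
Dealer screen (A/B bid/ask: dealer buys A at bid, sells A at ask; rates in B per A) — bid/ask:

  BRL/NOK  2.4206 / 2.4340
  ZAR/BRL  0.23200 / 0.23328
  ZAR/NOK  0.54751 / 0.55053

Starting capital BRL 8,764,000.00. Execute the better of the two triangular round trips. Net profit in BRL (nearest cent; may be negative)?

Net profit: BRL 175,894.48

Best loop BRL → NOK → ZAR → BRL:
BRL 8,764,000.00 × 2.4206 (sell BRL at bid) = NOK 21,214,138.40
NOK 21,214,138.40 ÷ 0.55053 (buy ZAR at ask) = ZAR 38,534,027.94
ZAR 38,534,027.94 × 0.23200 (sell ZAR at bid) = BRL 8,939,894.48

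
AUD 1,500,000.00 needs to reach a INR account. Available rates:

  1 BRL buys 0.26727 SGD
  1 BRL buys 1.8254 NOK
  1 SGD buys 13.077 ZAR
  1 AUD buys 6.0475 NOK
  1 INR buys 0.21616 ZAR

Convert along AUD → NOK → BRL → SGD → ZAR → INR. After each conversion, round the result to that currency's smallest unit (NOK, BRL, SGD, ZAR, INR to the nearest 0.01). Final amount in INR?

INR 80,351,149.80

AUD 1,500,000.00 × 6.0475 = NOK 9,071,250.00
NOK 9,071,250.00 ÷ 1.8254 = BRL 4,969,458.75
BRL 4,969,458.75 × 0.26727 = SGD 1,328,187.24
SGD 1,328,187.24 × 13.077 = ZAR 17,368,704.54
ZAR 17,368,704.54 ÷ 0.21616 = INR 80,351,149.80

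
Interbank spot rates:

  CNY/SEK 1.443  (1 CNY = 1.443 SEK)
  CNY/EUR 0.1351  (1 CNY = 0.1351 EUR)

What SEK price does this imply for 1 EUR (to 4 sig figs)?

EUR/SEK = 10.68

1 EUR ÷ 0.1351 = 7.40192 CNY
7.40192 CNY × 1.443 = 10.681 SEK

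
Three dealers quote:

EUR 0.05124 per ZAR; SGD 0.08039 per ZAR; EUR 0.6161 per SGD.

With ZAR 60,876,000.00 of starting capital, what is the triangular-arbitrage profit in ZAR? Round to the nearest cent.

Profitable loop is ZAR → EUR → SGD → ZAR:
ZAR 60,876,000.00 × 0.05124 = EUR 3,119,286.24
EUR 3,119,286.24 ÷ 0.6161 = SGD 5,062,954.46
SGD 5,062,954.46 ÷ 0.08039 = ZAR 62,979,903.66
Profit = ZAR 62,979,903.66 − ZAR 60,876,000.00

Profit: ZAR 2,103,903.66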